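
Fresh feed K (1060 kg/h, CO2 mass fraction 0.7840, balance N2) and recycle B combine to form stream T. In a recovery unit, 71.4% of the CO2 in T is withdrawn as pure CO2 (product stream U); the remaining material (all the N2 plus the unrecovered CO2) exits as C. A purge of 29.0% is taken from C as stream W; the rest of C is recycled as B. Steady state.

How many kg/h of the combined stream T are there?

N2 enters only via K and leaves only via the purge: 1060×0.216 = 0.290×(N2 in C), and the recovery unit passes all N2, so N2 in T = N2 in C = 789.52 kg/h.
CO2 in T: m_A = 1060×0.784 + (1−0.290)·(1−0.714)·m_A, so m_A = 831.04/0.7969 = 1042.8 kg/h.
T = 1042.8 + 789.52 = 1832.3 kg/h.

1832 kg/h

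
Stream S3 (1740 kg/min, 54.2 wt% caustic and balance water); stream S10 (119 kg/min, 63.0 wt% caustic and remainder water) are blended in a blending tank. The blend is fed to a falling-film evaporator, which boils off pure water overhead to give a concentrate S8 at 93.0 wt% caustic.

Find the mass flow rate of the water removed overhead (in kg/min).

caustic entering = 1740×0.542 + 119×0.630 = 1018.1 kg/min.
All caustic reports to S8, so S8 = 1018.1/0.930 = 1094.7 kg/min.
Total feed = 1859 kg/min; overhead = 1859 − 1094.7 = 764.32 kg/min.

764.3 kg/min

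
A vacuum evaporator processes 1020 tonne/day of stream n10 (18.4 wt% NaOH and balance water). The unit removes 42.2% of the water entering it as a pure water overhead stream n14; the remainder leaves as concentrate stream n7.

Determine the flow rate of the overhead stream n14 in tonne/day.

water entering = 1020×0.816 = 832.32 tonne/day; overhead removed = 0.422×832.32 = 351.24 tonne/day.

351.2 tonne/day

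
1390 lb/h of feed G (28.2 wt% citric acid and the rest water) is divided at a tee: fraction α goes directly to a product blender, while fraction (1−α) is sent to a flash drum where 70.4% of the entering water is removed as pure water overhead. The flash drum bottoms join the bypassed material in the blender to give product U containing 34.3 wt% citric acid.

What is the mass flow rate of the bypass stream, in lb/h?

All 1390×0.282 = 391.98 lb/h of citric acid reaches U, so U = 391.98/0.343 = 1142.8 lb/h and vapour = 247.2 lb/h.
The evaporator receives (1−α)·1390 of feed at 0.718 water and removes 0.704 of that water:
0.704×0.718×(1−α)×1390 = 247.2
(1−α) = 247.2/702.61 = 0.3518;  α = 0.6482.
Bypass flow = 0.6482×1390 = 900.95 lb/h.

900.9 lb/h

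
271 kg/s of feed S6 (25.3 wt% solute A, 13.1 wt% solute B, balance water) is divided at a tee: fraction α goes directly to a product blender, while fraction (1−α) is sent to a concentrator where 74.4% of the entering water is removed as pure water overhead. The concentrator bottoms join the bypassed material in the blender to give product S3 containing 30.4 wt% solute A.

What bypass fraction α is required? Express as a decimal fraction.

All 271×0.253 = 68.563 kg/s of solute A reaches S3, so S3 = 68.563/0.304 = 225.54 kg/s and vapour = 45.464 kg/s.
The evaporator receives (1−α)·271 of feed at 0.616 water and removes 0.744 of that water:
0.744×0.616×(1−α)×271 = 45.464
(1−α) = 45.464/124.2 = 0.3661;  α = 0.6339.

0.634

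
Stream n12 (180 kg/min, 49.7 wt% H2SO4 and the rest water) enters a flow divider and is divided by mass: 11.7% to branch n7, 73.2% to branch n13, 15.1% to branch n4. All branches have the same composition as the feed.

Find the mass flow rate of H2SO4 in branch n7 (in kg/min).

Branch n7 total = 0.117×180 = 21.06 kg/min.
H2SO4 in n7 = 0.497×21.06 = 10.467 kg/min.

10.47 kg/min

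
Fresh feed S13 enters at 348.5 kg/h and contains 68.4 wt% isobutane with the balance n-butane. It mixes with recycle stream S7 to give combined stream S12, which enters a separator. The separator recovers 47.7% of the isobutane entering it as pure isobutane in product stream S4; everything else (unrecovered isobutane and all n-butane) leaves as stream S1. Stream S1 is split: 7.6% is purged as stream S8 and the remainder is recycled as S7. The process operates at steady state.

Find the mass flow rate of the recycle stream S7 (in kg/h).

1562 kg/h

n-butane enters only via S13 and leaves only via the purge: 348.5×0.316 = 0.076×(n-butane in S1), and the separator passes all n-butane, so n-butane in S12 = n-butane in S1 = 1449 kg/h.
isobutane in S12: m_A = 348.5×0.684 + (1−0.076)·(1−0.477)·m_A, so m_A = 238.37/0.5167 = 461.3 kg/h.
S1 = (1−0.477)×461.3 + 1449 = 1690.3 kg/h.
Recycle S7 = (1−0.076)×1690.3 = 1561.8 kg/h.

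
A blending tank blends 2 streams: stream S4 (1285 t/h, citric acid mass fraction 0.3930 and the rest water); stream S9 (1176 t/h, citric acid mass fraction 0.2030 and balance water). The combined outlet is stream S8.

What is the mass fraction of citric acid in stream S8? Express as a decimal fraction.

0.3022

Total flow out = 1285 + 1176 = 2461 t/h.
citric acid in = 1285×0.393 + 1176×0.203 = 743.73 t/h.
citric acid mass fraction in S8 = 743.73/2461 = 0.3022.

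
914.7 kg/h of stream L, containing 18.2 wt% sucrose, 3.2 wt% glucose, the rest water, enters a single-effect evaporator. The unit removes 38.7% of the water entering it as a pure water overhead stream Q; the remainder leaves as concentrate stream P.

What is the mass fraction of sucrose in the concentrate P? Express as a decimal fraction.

sucrose is not removed: 914.7×0.182 = 166.48 kg/h of sucrose enters P.
water entering = 914.7×0.786 = 718.95 kg/h; overhead removed = 0.387×718.95 = 278.24 kg/h.
Concentrate = 914.7 − 278.24 = 636.46 kg/h.
Mass fraction = 166.48/636.46 = 0.262.

0.262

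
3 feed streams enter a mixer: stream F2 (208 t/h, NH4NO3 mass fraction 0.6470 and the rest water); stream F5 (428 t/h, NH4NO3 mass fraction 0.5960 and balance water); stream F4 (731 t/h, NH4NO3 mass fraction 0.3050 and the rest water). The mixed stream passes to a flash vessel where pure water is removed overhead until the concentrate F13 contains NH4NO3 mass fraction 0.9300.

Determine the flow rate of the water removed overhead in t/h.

NH4NO3 entering = 208×0.647 + 428×0.596 + 731×0.305 = 612.62 t/h.
All NH4NO3 reports to F13, so F13 = 612.62/0.930 = 658.73 t/h.
Total feed = 1367 t/h; overhead = 1367 − 658.73 = 708.27 t/h.

708.3 t/h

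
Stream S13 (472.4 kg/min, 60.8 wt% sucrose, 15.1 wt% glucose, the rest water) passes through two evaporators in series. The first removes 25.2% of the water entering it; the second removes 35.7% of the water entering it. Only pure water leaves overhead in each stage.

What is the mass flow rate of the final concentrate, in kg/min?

413.3 kg/min

water in feed = 472.4×0.241 = 113.85 kg/min.
After stage 1: water left = (1−0.252)×113.85 = 85.159; stream total = 443.71 kg/min.
After stage 2: water left = (1−0.357)×85.159 = 54.757; final concentrate = 413.31 kg/min.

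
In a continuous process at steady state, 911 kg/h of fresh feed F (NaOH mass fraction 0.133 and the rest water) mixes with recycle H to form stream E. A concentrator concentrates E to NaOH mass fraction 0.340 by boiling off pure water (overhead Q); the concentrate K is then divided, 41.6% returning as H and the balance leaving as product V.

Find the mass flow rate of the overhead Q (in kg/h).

554.6 kg/h

Overall NaOH balance (none leaves overhead): NaOH in fresh feed = NaOH in product, i.e. 911×0.133 = (1−0.416)·K·0.340.
K = 121.16/(0.340×0.584) = 610.21 kg/h.
Recycle H = 0.416×610.21 = 253.85 kg/h.
Combined feed E = 911 + 253.85 = 1164.8 kg/h.
Overhead Q = E − K = 1164.8 − 610.21 = 554.64 kg/h.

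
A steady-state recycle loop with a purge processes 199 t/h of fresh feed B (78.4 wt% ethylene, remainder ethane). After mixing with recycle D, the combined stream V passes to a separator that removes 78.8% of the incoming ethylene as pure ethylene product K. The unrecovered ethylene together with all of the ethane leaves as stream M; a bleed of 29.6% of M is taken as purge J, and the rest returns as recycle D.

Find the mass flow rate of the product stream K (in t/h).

ethylene in V: m_A = 199×0.784 + (1−0.296)·(1−0.788)·m_A, so m_A = 156.02/0.8508 = 183.39 t/h.
Product K = 0.788×183.39 = 144.51 t/h.

144.5 t/h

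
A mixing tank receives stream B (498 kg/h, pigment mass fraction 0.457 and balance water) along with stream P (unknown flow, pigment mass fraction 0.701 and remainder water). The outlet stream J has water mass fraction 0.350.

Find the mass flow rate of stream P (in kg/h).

Let P be the unknown flow. Total out = 498 + P.
water balance: 270.41 + 0.299·P = 0.350·(498 + P)
(0.299 − 0.350)·P = 0.350×498 − 270.41 = -96.114
P = -96.114 / -0.051 = 1884.6 kg/h

1885 kg/h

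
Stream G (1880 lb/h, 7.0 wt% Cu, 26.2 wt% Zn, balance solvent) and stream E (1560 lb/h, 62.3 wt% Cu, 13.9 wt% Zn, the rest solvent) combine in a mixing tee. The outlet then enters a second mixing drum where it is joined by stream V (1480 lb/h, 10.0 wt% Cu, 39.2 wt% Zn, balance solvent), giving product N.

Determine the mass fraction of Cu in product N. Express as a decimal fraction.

0.254

Overall, product flow = 4920 lb/h.
Cu in = 1880×0.070 + 1560×0.623 + 1480×0.100 = 1251.5 lb/h.
Cu fraction in N = 0.254.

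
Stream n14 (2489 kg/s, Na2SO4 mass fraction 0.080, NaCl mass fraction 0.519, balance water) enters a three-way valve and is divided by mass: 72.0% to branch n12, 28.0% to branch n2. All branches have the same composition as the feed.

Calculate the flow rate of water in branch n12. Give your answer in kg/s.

718.6 kg/s

Branch n12 total = 0.720×2489 = 1792.1 kg/s.
water in n12 = 0.401×1792.1 = 718.62 kg/s.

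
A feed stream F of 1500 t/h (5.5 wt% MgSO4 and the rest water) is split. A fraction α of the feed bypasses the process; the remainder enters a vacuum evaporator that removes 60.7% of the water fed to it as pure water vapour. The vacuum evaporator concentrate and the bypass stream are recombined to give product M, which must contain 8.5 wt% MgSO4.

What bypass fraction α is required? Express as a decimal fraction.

All 1500×0.055 = 82.5 t/h of MgSO4 reaches M, so M = 82.5/0.085 = 970.59 t/h and vapour = 529.41 t/h.
The evaporator receives (1−α)·1500 of feed at 0.945 water and removes 0.607 of that water:
0.607×0.945×(1−α)×1500 = 529.41
(1−α) = 529.41/860.42 = 0.6153;  α = 0.3847.

0.385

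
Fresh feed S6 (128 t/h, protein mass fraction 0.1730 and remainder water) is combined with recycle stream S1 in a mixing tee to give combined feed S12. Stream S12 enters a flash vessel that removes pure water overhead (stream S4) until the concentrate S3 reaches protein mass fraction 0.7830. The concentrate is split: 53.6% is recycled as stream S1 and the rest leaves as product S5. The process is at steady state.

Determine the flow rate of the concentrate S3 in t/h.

60.95 t/h

Overall protein balance (none leaves overhead): protein in fresh feed = protein in product, i.e. 128×0.173 = (1−0.536)·S3·0.783.
S3 = 22.144/(0.783×0.464) = 60.95 t/h.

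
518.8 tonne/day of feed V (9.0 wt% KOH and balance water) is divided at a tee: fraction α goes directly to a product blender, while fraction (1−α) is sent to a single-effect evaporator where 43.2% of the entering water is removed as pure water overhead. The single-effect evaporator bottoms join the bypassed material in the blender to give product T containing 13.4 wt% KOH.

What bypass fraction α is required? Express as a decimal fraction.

0.165

All 518.8×0.090 = 46.692 tonne/day of KOH reaches T, so T = 46.692/0.134 = 348.45 tonne/day and vapour = 170.35 tonne/day.
The evaporator receives (1−α)·518.8 of feed at 0.910 water and removes 0.432 of that water:
0.432×0.910×(1−α)×518.8 = 170.35
(1−α) = 170.35/203.95 = 0.8353;  α = 0.1647.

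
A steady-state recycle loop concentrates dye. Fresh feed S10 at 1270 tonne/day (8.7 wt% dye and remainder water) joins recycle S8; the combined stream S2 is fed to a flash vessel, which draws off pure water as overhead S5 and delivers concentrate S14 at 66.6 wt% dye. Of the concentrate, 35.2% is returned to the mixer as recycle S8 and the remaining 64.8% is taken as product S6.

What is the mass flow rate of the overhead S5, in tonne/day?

1104 tonne/day

Overall dye balance (none leaves overhead): dye in fresh feed = dye in product, i.e. 1270×0.087 = (1−0.352)·S14·0.666.
S14 = 110.49/(0.666×0.648) = 256.02 tonne/day.
Recycle S8 = 0.352×256.02 = 90.119 tonne/day.
Combined feed S2 = 1270 + 90.119 = 1360.1 tonne/day.
Overhead S5 = S2 − S14 = 1360.1 − 256.02 = 1104.1 tonne/day.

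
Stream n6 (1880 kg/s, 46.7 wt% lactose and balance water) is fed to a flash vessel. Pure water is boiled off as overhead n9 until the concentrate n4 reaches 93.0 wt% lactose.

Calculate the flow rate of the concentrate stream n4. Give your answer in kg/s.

lactose is conserved: 1880×0.467 = 877.96 kg/s all reports to the concentrate.
Concentrate = 877.96/(target fraction) = 944.04 kg/s.

944 kg/s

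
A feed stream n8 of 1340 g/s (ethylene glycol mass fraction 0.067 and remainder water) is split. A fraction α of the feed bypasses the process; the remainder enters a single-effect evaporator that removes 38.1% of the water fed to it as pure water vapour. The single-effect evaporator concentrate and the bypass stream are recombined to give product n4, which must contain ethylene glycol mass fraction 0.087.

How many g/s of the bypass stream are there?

473.4 g/s

All 1340×0.067 = 89.78 g/s of ethylene glycol reaches n4, so n4 = 89.78/0.087 = 1032 g/s and vapour = 308.05 g/s.
The evaporator receives (1−α)·1340 of feed at 0.933 water and removes 0.381 of that water:
0.381×0.933×(1−α)×1340 = 308.05
(1−α) = 308.05/476.33 = 0.6467;  α = 0.3533.
Bypass flow = 0.3533×1340 = 473.42 g/s.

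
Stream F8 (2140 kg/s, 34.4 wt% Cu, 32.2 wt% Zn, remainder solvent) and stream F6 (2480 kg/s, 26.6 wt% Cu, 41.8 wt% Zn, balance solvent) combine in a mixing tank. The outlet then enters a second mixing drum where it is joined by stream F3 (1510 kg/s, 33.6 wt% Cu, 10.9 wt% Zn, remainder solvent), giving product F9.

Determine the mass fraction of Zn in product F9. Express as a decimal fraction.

Overall, product flow = 6130 kg/s.
Zn in = 2140×0.322 + 2480×0.418 + 1510×0.109 = 1890.3 kg/s.
Zn fraction in F9 = 0.308.

0.308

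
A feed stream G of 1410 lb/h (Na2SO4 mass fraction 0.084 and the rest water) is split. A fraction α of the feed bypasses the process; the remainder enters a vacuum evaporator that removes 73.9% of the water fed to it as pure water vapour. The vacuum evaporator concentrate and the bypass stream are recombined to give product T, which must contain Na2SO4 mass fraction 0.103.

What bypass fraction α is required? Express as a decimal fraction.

0.727

All 1410×0.084 = 118.44 lb/h of Na2SO4 reaches T, so T = 118.44/0.103 = 1149.9 lb/h and vapour = 260.1 lb/h.
The evaporator receives (1−α)·1410 of feed at 0.916 water and removes 0.739 of that water:
0.739×0.916×(1−α)×1410 = 260.1
(1−α) = 260.1/954.46 = 0.2725;  α = 0.7275.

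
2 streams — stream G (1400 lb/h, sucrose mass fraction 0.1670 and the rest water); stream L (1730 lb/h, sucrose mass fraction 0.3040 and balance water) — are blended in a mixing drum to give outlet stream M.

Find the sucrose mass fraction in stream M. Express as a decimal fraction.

0.2427

Total flow out = 1400 + 1730 = 3130 lb/h.
sucrose in = 1400×0.167 + 1730×0.304 = 759.72 lb/h.
sucrose mass fraction in M = 759.72/3130 = 0.2427.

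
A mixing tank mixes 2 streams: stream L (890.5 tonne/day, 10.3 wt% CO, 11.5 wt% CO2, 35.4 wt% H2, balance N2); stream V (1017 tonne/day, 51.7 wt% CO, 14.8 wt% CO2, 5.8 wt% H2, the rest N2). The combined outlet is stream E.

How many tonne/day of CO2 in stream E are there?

252.9 tonne/day

CO2 out = CO2 in = 890.5×0.115 + 1017×0.148 = 252.92 tonne/day.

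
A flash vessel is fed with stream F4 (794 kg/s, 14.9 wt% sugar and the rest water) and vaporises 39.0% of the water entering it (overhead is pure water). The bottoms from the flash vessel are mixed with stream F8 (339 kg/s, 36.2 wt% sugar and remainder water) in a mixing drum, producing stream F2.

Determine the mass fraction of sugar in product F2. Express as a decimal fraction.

0.277

Vapour removed = 0.390×0.851×794 = 263.52 kg/s; concentrate = 530.48 kg/s.
sugar reaching the mixer = 118.31 (from concentrate) + 339×0.362 = 241.02 kg/s.
Product flow = 530.48 + 339 = 869.48 kg/s; sugar fraction = 0.277.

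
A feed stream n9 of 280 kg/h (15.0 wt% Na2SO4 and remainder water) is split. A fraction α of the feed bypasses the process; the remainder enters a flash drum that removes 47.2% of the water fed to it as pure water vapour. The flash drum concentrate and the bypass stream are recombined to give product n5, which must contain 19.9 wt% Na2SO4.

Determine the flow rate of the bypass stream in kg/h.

108.2 kg/h

All 280×0.150 = 42 kg/h of Na2SO4 reaches n5, so n5 = 42/0.199 = 211.06 kg/h and vapour = 68.945 kg/h.
The evaporator receives (1−α)·280 of feed at 0.850 water and removes 0.472 of that water:
0.472×0.850×(1−α)×280 = 68.945
(1−α) = 68.945/112.34 = 0.6137;  α = 0.3863.
Bypass flow = 0.3863×280 = 108.15 kg/h.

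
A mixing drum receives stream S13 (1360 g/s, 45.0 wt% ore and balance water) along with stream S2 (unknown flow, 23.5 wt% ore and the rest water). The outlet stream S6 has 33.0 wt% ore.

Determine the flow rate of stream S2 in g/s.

Let S2 be the unknown flow. Total out = 1360 + S2.
ore balance: 612 + 0.235·S2 = 0.330·(1360 + S2)
(0.235 − 0.330)·S2 = 0.330×1360 − 612 = -163.2
S2 = -163.2 / -0.095 = 1717.9 g/s

1718 g/s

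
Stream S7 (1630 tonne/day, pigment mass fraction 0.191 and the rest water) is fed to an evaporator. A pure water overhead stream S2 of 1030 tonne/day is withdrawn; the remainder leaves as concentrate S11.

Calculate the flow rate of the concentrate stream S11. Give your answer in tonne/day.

600 tonne/day

Concentrate = 1630 − 1030 = 600 tonne/day.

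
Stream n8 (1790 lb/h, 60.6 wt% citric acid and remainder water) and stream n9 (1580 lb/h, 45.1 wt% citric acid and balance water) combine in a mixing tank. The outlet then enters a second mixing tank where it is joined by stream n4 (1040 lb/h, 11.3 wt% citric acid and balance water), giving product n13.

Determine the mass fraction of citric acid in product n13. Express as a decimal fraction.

0.434

Overall, product flow = 4410 lb/h.
citric acid in = 1790×0.606 + 1580×0.451 + 1040×0.113 = 1914.8 lb/h.
citric acid fraction in n13 = 0.434.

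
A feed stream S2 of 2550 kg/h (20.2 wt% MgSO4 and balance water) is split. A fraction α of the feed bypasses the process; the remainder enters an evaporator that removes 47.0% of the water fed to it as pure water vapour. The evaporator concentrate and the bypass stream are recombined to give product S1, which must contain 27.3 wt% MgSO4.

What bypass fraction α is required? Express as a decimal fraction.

0.307

All 2550×0.202 = 515.1 kg/h of MgSO4 reaches S1, so S1 = 515.1/0.273 = 1886.8 kg/h and vapour = 663.19 kg/h.
The evaporator receives (1−α)·2550 of feed at 0.798 water and removes 0.470 of that water:
0.470×0.798×(1−α)×2550 = 663.19
(1−α) = 663.19/956.4 = 0.6934;  α = 0.3066.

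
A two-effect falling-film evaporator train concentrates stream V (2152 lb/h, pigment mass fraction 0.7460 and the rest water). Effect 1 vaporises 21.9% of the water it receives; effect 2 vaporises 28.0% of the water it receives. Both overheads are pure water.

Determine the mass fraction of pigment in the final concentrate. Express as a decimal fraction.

water in feed = 2152×0.254 = 546.61 lb/h.
After stage 1: water left = (1−0.219)×546.61 = 426.9; stream total = 2032.3 lb/h.
After stage 2: water left = (1−0.280)×426.9 = 307.37; final concentrate = 1912.8 lb/h.
pigment fraction = 1605.4/1912.8 = 0.8393.

0.8393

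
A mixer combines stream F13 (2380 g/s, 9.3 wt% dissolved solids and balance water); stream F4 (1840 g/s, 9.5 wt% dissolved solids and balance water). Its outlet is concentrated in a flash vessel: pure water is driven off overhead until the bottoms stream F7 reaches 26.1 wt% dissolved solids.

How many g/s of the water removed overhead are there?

dissolved solids entering = 2380×0.093 + 1840×0.095 = 396.14 g/s.
All dissolved solids reports to F7, so F7 = 396.14/0.261 = 1517.8 g/s.
Total feed = 4220 g/s; overhead = 4220 − 1517.8 = 2702.2 g/s.

2702 g/s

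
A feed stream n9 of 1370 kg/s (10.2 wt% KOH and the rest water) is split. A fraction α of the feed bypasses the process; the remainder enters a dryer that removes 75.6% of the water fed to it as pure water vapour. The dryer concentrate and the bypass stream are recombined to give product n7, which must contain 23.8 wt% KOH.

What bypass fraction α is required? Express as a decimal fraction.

0.158

All 1370×0.102 = 139.74 kg/s of KOH reaches n7, so n7 = 139.74/0.238 = 587.14 kg/s and vapour = 782.86 kg/s.
The evaporator receives (1−α)·1370 of feed at 0.898 water and removes 0.756 of that water:
0.756×0.898×(1−α)×1370 = 782.86
(1−α) = 782.86/930.08 = 0.8417;  α = 0.1583.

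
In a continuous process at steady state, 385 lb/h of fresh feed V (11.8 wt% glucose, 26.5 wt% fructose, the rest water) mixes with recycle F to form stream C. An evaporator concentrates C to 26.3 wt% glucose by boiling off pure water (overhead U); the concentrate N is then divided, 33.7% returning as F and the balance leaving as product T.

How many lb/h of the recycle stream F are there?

Overall glucose balance (none leaves overhead): glucose in fresh feed = glucose in product, i.e. 385×0.118 = (1−0.337)·N·0.263.
N = 45.43/(0.263×0.663) = 260.54 lb/h.
Recycle F = 0.337×260.54 = 87.802 lb/h.

87.8 lb/h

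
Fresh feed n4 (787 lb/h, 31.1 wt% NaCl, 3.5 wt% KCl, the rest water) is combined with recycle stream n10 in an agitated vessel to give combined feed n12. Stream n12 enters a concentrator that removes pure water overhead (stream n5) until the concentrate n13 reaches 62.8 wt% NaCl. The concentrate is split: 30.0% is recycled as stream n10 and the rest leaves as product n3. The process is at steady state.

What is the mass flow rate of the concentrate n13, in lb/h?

Overall NaCl balance (none leaves overhead): NaCl in fresh feed = NaCl in product, i.e. 787×0.311 = (1−0.300)·n13·0.628.
n13 = 244.76/(0.628×0.700) = 556.77 lb/h.

556.8 lb/h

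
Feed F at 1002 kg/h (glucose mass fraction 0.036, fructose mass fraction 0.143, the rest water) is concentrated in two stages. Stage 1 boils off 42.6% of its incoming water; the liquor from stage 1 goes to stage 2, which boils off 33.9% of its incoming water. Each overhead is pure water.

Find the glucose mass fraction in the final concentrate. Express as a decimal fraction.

water in feed = 1002×0.821 = 822.64 kg/h.
After stage 1: water left = (1−0.426)×822.64 = 472.2; stream total = 651.55 kg/h.
After stage 2: water left = (1−0.339)×472.2 = 312.12; final concentrate = 491.48 kg/h.
glucose fraction = 36.072/491.48 = 0.073.

0.073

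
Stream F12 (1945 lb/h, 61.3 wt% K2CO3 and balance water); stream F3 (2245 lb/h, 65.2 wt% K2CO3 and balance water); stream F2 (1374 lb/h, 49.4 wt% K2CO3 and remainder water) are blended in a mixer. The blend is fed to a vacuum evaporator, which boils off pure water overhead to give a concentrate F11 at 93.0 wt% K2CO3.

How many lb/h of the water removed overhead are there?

1978 lb/h

K2CO3 entering = 1945×0.613 + 2245×0.652 + 1374×0.494 = 3334.8 lb/h.
All K2CO3 reports to F11, so F11 = 3334.8/0.930 = 3585.8 lb/h.
Total feed = 5564 lb/h; overhead = 5564 − 3585.8 = 1978.2 lb/h.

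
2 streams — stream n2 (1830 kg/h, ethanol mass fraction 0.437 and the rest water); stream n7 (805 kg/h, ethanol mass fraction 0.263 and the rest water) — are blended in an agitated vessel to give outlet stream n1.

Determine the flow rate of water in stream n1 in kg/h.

water out = water in = 1830×0.563 + 805×0.737 = 1623.6 kg/h.

1624 kg/h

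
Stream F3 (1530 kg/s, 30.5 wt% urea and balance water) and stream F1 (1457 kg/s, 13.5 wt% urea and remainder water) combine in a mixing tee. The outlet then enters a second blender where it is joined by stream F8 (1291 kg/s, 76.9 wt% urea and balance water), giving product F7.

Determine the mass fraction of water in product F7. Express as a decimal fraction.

0.613

Overall, product flow = 4278 kg/s.
water in = 1530×0.695 + 1457×0.865 + 1291×0.231 = 2621.9 kg/s.
water fraction in F7 = 0.613.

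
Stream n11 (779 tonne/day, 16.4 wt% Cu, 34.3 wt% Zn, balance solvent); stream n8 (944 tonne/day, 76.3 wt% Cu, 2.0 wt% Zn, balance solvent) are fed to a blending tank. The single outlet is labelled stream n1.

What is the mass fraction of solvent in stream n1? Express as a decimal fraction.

0.342

Total flow out = 779 + 944 = 1723 tonne/day.
solvent in = 779×0.493 + 944×0.217 = 588.89 tonne/day.
solvent mass fraction in n1 = 588.89/1723 = 0.342.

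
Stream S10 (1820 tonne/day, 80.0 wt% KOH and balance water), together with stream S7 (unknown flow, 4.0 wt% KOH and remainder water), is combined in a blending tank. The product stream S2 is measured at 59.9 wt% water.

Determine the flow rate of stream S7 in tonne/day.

Let S7 be the unknown flow. Total out = 1820 + S7.
water balance: 364 + 0.960·S7 = 0.599·(1820 + S7)
(0.960 − 0.599)·S7 = 0.599×1820 − 364 = 726.18
S7 = 726.18 / 0.361 = 2011.6 tonne/day

2012 tonne/day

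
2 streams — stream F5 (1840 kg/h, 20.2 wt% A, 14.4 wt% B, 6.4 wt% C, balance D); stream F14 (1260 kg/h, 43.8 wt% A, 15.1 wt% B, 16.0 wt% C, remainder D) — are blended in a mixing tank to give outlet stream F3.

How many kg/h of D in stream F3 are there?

1402 kg/h

D out = D in = 1840×0.590 + 1260×0.251 = 1401.9 kg/h.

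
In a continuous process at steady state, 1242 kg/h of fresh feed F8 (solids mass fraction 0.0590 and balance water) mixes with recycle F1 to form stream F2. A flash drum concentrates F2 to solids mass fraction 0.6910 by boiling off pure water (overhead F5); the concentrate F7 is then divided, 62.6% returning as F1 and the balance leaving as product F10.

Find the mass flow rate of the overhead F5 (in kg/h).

Overall solids balance (none leaves overhead): solids in fresh feed = solids in product, i.e. 1242×0.059 = (1−0.626)·F7·0.691.
F7 = 73.278/(0.691×0.374) = 283.55 kg/h.
Recycle F1 = 0.626×283.55 = 177.5 kg/h.
Combined feed F2 = 1242 + 177.5 = 1419.5 kg/h.
Overhead F5 = F2 − F7 = 1419.5 − 283.55 = 1136 kg/h.

1136 kg/h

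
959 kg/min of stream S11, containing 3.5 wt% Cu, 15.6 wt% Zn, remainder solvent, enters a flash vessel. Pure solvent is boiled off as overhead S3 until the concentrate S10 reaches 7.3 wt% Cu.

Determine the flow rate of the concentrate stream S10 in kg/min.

459.8 kg/min

Cu is conserved: 959×0.035 = 33.565 kg/min all reports to the concentrate.
Concentrate = 33.565/(target fraction) = 459.79 kg/min.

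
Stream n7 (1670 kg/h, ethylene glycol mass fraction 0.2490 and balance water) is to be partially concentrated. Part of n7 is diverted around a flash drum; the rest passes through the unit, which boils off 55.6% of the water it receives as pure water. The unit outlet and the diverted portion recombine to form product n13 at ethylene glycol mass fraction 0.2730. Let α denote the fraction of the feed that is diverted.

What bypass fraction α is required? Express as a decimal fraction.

All 1670×0.249 = 415.83 kg/h of ethylene glycol reaches n13, so n13 = 415.83/0.273 = 1523.2 kg/h and vapour = 146.81 kg/h.
The evaporator receives (1−α)·1670 of feed at 0.751 water and removes 0.556 of that water:
0.556×0.751×(1−α)×1670 = 146.81
(1−α) = 146.81/697.32 = 0.2105;  α = 0.7895.

0.789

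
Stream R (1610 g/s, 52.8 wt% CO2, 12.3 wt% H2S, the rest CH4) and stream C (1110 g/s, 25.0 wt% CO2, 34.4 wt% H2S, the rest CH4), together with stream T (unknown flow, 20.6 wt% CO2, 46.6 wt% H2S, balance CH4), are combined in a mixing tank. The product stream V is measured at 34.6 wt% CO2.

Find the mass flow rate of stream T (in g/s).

Let T be the unknown flow. Total out = 2720 + T.
CO2 balance: 1127.6 + 0.206·T = 0.346·(2720 + T)
(0.206 − 0.346)·T = 0.346×2720 − 1127.6 = -186.46
T = -186.46 / -0.140 = 1331.9 g/s

1332 g/s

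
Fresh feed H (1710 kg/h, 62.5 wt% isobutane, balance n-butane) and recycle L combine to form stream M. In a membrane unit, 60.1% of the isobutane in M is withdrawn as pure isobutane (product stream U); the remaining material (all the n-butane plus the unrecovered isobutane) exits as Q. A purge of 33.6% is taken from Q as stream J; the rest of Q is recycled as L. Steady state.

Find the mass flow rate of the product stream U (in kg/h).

isobutane in M: m_A = 1710×0.625 + (1−0.336)·(1−0.601)·m_A, so m_A = 1068.8/0.7351 = 1454 kg/h.
Product U = 0.601×1454 = 873.83 kg/h.

873.8 kg/h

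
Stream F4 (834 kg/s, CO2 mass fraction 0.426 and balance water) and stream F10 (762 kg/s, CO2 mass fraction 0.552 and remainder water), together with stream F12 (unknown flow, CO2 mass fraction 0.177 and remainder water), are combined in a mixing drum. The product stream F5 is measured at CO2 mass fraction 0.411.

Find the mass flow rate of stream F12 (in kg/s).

512.6 kg/s

Let F12 be the unknown flow. Total out = 1596 + F12.
CO2 balance: 775.91 + 0.177·F12 = 0.411·(1596 + F12)
(0.177 − 0.411)·F12 = 0.411×1596 − 775.91 = -119.95
F12 = -119.95 / -0.234 = 512.62 kg/s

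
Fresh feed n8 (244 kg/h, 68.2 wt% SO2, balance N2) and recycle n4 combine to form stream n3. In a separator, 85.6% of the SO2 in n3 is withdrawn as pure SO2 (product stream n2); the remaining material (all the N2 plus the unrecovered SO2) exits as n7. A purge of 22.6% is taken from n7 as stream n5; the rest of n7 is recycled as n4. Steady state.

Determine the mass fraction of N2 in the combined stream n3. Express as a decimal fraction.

0.647

N2 enters only via n8 and leaves only via the purge: 244×0.318 = 0.226×(N2 in n7), and the separator passes all N2, so N2 in n3 = N2 in n7 = 343.33 kg/h.
SO2 in n3: m_A = 244×0.682 + (1−0.226)·(1−0.856)·m_A, so m_A = 166.41/0.8885 = 187.28 kg/h.
n3 = 187.28 + 343.33 = 530.61 kg/h.
N2 fraction in n3 = 343.33/530.61 = 0.647.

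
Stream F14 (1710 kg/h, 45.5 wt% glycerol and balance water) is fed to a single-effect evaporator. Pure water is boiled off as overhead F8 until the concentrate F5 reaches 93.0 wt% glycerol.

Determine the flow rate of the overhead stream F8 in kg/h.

glycerol is conserved: 1710×0.455 = 778.05 kg/h all reports to the concentrate.
Concentrate = 778.05/(target fraction) = 836.61 kg/h.
Overhead = 1710 − 836.61 = 873.39 kg/h.

873.4 kg/h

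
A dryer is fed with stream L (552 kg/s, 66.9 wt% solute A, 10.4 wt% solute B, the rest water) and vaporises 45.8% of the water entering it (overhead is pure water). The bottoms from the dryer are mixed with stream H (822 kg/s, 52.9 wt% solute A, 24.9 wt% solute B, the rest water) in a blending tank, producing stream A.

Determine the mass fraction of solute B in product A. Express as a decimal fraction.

0.199

Vapour removed = 0.458×0.227×552 = 57.389 kg/s; concentrate = 494.61 kg/s.
solute B reaching the mixer = 57.408 (from concentrate) + 822×0.249 = 262.09 kg/s.
Product flow = 494.61 + 822 = 1316.6 kg/s; solute B fraction = 0.199.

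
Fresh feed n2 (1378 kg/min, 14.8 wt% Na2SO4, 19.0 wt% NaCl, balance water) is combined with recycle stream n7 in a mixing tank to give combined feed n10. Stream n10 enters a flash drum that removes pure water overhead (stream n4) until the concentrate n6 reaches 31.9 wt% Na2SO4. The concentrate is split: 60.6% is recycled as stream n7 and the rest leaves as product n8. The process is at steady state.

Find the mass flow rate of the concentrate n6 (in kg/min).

1623 kg/min

Overall Na2SO4 balance (none leaves overhead): Na2SO4 in fresh feed = Na2SO4 in product, i.e. 1378×0.148 = (1−0.606)·n6·0.319.
n6 = 203.94/(0.319×0.394) = 1622.6 kg/min.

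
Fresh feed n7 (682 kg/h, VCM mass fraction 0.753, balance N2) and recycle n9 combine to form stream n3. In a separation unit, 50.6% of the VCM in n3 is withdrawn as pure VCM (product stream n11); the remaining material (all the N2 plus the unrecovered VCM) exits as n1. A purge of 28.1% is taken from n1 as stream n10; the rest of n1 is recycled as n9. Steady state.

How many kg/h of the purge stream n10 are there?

N2 enters only via n7 and leaves only via the purge: 682×0.247 = 0.281×(N2 in n1), and the separation unit passes all N2, so N2 in n3 = N2 in n1 = 599.48 kg/h.
VCM in n3: m_A = 682×0.753 + (1−0.281)·(1−0.506)·m_A, so m_A = 513.55/0.6448 = 796.43 kg/h.
n1 = (1−0.506)×796.43 + 599.48 = 992.91 kg/h.
Purge n10 = 0.281×992.91 = 279.01 kg/h.

279 kg/h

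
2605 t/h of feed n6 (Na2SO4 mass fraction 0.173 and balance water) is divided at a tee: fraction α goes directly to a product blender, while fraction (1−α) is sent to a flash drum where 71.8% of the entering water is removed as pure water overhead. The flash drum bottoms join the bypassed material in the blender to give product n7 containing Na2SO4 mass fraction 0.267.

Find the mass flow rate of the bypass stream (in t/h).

1060 t/h

All 2605×0.173 = 450.66 t/h of Na2SO4 reaches n7, so n7 = 450.66/0.267 = 1687.9 t/h and vapour = 917.12 t/h.
The evaporator receives (1−α)·2605 of feed at 0.827 water and removes 0.718 of that water:
0.718×0.827×(1−α)×2605 = 917.12
(1−α) = 917.12/1546.8 = 0.5929;  α = 0.4071.
Bypass flow = 0.4071×2605 = 1060.5 t/h.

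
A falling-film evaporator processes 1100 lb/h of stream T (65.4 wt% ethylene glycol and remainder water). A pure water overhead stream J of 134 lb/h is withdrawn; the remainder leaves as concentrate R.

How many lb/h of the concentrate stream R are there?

966 lb/h

Concentrate = 1100 − 134 = 966 lb/h.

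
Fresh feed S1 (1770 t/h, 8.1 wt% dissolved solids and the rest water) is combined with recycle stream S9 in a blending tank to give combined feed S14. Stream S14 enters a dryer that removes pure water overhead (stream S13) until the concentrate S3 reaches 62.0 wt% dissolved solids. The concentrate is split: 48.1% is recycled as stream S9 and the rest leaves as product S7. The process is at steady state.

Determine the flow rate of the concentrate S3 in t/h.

445.6 t/h

Overall dissolved solids balance (none leaves overhead): dissolved solids in fresh feed = dissolved solids in product, i.e. 1770×0.081 = (1−0.481)·S3·0.620.
S3 = 143.37/(0.620×0.519) = 445.55 t/h.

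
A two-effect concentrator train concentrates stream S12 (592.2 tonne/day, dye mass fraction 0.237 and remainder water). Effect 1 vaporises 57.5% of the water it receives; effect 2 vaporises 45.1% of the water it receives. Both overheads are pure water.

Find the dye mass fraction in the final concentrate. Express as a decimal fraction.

water in feed = 592.2×0.763 = 451.85 tonne/day.
After stage 1: water left = (1−0.575)×451.85 = 192.04; stream total = 332.39 tonne/day.
After stage 2: water left = (1−0.451)×192.04 = 105.43; final concentrate = 245.78 tonne/day.
dye fraction = 140.35/245.78 = 0.571.

0.571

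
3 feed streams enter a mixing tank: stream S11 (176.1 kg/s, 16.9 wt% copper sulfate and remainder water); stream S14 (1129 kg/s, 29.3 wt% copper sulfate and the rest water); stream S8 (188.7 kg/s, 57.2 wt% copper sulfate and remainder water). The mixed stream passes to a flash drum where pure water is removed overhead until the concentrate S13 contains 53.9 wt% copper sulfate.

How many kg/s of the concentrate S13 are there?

copper sulfate entering = 176.1×0.169 + 1129×0.293 + 188.7×0.572 = 468.49 kg/s.
All copper sulfate reports to S13, so S13 = 468.49/0.539 = 869.19 kg/s.

869.2 kg/s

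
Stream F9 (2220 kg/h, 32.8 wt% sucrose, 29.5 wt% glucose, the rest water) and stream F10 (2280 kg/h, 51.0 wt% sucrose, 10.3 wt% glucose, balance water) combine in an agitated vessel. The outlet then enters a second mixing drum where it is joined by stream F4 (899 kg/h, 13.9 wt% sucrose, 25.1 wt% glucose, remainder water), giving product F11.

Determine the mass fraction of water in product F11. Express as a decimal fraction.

Overall, product flow = 5399 kg/h.
water in = 2220×0.377 + 2280×0.387 + 899×0.610 = 2267.7 kg/h.
water fraction in F11 = 0.420.

0.420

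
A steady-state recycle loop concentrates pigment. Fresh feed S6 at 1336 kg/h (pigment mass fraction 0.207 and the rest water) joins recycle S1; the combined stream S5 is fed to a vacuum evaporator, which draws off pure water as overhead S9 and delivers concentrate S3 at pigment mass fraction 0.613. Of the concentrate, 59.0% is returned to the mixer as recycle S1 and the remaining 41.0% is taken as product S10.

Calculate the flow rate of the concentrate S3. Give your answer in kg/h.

Overall pigment balance (none leaves overhead): pigment in fresh feed = pigment in product, i.e. 1336×0.207 = (1−0.590)·S3·0.613.
S3 = 276.55/(0.613×0.410) = 1100.4 kg/h.

1100 kg/h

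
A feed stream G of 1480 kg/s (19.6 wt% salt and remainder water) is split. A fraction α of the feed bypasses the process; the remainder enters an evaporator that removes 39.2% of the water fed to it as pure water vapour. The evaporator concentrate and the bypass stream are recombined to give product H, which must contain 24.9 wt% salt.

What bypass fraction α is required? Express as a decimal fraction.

0.325

All 1480×0.196 = 290.08 kg/s of salt reaches H, so H = 290.08/0.249 = 1165 kg/s and vapour = 315.02 kg/s.
The evaporator receives (1−α)·1480 of feed at 0.804 water and removes 0.392 of that water:
0.392×0.804×(1−α)×1480 = 315.02
(1−α) = 315.02/466.45 = 0.6754;  α = 0.3246.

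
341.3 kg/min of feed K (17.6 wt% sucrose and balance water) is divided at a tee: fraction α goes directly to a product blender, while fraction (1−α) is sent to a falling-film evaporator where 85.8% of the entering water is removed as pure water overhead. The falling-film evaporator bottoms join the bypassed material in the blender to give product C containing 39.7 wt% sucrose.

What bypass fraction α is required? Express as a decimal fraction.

0.213

All 341.3×0.176 = 60.069 kg/min of sucrose reaches C, so C = 60.069/0.397 = 151.31 kg/min and vapour = 189.99 kg/min.
The evaporator receives (1−α)·341.3 of feed at 0.824 water and removes 0.858 of that water:
0.858×0.824×(1−α)×341.3 = 189.99
(1−α) = 189.99/241.3 = 0.7874;  α = 0.2126.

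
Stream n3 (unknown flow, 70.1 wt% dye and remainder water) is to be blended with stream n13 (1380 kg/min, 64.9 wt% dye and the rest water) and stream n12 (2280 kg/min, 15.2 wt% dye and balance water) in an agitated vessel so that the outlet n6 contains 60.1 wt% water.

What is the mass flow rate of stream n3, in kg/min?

722.4 kg/min

Let n3 be the unknown flow. Total out = 3660 + n3.
water balance: 2417.8 + 0.299·n3 = 0.601·(3660 + n3)
(0.299 − 0.601)·n3 = 0.601×3660 − 2417.8 = -218.16
n3 = -218.16 / -0.302 = 722.38 kg/min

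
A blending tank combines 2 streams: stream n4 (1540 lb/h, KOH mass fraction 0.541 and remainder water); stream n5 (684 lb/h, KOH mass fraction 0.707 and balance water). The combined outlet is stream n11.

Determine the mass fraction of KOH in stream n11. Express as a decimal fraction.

Total flow out = 1540 + 684 = 2224 lb/h.
KOH in = 1540×0.541 + 684×0.707 = 1316.7 lb/h.
KOH mass fraction in n11 = 1316.7/2224 = 0.592.

0.592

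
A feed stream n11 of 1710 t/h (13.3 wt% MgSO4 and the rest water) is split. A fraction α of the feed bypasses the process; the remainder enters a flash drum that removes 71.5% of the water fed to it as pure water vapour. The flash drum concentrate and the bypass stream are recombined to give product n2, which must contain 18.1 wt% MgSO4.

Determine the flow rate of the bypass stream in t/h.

All 1710×0.133 = 227.43 t/h of MgSO4 reaches n2, so n2 = 227.43/0.181 = 1256.5 t/h and vapour = 453.48 t/h.
The evaporator receives (1−α)·1710 of feed at 0.867 water and removes 0.715 of that water:
0.715×0.867×(1−α)×1710 = 453.48
(1−α) = 453.48/1060 = 0.4278;  α = 0.5722.
Bypass flow = 0.5722×1710 = 978.47 t/h.

978.5 t/h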